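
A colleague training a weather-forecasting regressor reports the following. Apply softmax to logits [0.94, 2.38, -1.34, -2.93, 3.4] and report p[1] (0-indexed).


Exponentials: e^0.94=2.56, e^2.38=10.8049, e^-1.34=0.2618, e^-2.93=0.0534, e^3.4=29.9641
Sum = 43.6442
Softmax = [0.0587, 0.2476, 0.006, 0.0012, 0.6866]
p[1] = 10.8049/43.6442 = 0.2476

0.2476


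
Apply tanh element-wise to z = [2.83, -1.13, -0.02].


tanh(2.83) = 0.9931
tanh(-1.13) = -0.811
tanh(-0.02) = -0.02
result = [0.9931, -0.811, -0.02]

[0.9931, -0.811, -0.02]


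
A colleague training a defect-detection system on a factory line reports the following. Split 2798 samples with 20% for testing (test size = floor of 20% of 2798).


Test = ⌊2798·20/100⌋ = 559
Train = 2798 - 559 = 2239

Train: 2239, Test: 559


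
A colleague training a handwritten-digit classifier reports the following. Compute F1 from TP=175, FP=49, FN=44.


Precision = 175/224 = 0.7812
Recall = 175/219 = 0.7991
F1 = 2·P·R/(P+R) = 2·TP/(2·TP+FP+FN) = 350/(350+49+44) = 350/443 = 0.7901

0.7901


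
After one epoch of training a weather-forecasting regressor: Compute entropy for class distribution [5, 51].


Probabilities: [5/56, 51/56] ≈ [0.0893, 0.9107]
H = -((5/56)·log₂(5/56) + (51/56)·log₂(51/56))
  = 0.4341 bits

0.4341 bits


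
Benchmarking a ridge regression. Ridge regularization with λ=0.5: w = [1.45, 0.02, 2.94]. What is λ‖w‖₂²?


‖w‖₂² = (1.45)² + (0.02)² + (2.94)²
     = 2.1025 + 0.0004 + 8.6436
     = 10.7465
λ·‖w‖₂² = 0.5·10.7465 = 5.37325

5.37325


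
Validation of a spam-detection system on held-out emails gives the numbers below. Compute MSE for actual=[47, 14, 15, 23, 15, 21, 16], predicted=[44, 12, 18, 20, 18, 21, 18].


Squared errors: (47-44)²=9, (14-12)²=4, (15-18)²=9, (23-20)²=9, (15-18)²=9, (21-21)²=0, (16-18)²=4
Sum = 44
MSE = 44/7 = 44/7

44/7


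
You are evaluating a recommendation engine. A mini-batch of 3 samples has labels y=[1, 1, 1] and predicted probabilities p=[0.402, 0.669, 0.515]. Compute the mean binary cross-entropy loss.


L[0] = -ln(0.402) = 0.9113
L[1] = -ln(0.669) = 0.402
L[2] = -ln(0.515) = 0.6636
mean = (0.9113 + 0.402 + 0.6636)/3 = 0.659

0.659


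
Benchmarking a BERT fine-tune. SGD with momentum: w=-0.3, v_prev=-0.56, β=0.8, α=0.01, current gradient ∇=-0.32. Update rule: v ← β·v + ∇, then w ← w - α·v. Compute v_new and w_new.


v_new = 0.8·-0.56 - 0.32 = -0.448 - 0.32 = -0.768
w_new = -0.3 - 0.01·-0.768 = -0.3 + 0.00768 = -0.29232

v_new=-0.768, w_new=-0.29232


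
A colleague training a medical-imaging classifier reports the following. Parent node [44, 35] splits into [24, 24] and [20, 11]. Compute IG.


Parent = [44, 35], H_parent = 0.9906
H_left = 1 (n=48), H_right = 0.9383 (n=31)
H_children = (48/79)·1 + (31/79)·0.9383 = 0.9758
IG = 0.9906 - 0.9758 = 0.0148

0.0148


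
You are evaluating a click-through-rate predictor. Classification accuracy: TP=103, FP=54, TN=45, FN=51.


Accuracy = (TP+TN)/(TP+TN+FP+FN)
= (103+45)/(253)
= 148/253 = 58.5%

58.5%


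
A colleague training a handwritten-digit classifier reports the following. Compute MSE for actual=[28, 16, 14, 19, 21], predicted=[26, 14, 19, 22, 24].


Squared errors: (28-26)²=4, (16-14)²=4, (14-19)²=25, (19-22)²=9, (21-24)²=9
Sum = 51
MSE = 51/5 = 51/5

51/5


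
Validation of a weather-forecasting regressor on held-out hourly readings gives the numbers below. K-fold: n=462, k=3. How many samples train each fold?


Fold size = 462/3 = 154
Training per fold = 462 - 154 = 308

308


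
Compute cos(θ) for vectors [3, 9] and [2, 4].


A·B = 3·2 + 9·4 = 42
‖A‖ = √90 = 9.4868, ‖B‖ = √20 = 4.4721
cos = 42/(√90·√20) = 42/√1800 = 0.9899

0.9899


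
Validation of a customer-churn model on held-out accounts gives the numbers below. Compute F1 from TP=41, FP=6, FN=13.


Precision = 41/47 = 0.8723
Recall = 41/54 = 0.7593
F1 = 2·P·R/(P+R) = 2·TP/(2·TP+FP+FN) = 82/(82+6+13) = 82/101 = 0.8119

0.8119


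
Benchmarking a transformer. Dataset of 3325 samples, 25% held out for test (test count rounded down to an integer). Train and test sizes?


Test = ⌊3325·25/100⌋ = 831
Train = 3325 - 831 = 2494

Train: 2494, Test: 831


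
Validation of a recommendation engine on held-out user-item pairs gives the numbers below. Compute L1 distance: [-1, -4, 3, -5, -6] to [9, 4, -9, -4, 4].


d = |-1-9| + |-4-4| + |3+ 9| + |-5+ 4| + |-6-4|
  = 10 + 8 + 12 + 1 + 10
  = 41

41


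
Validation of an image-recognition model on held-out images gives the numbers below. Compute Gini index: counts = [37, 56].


Probabilities: [37/93, 56/93] ≈ [0.3978, 0.6022]
Σpᵢ² = (1369 + 3136)/93² = 4505/8649
Gini = 1 - Σpᵢ² = 1 - 4505/8649 = 0.4791

0.4791


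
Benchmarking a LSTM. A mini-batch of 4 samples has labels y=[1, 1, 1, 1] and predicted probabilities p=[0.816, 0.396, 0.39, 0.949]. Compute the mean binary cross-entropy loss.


L[0] = -ln(0.816) = 0.2033
L[1] = -ln(0.396) = 0.9263
L[2] = -ln(0.39) = 0.9416
L[3] = -ln(0.949) = 0.0523
mean = (0.2033 + 0.9263 + 0.9416 + 0.0523)/4 = 0.5309

0.5309


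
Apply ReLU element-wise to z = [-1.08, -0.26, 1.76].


ReLU(-1.08) = max(0, -1.08) = 0.0
ReLU(-0.26) = max(0, -0.26) = 0.0
ReLU(1.76) = max(0, 1.76) = 1.76
result = [0.0, 0.0, 1.76]

[0.0, 0.0, 1.76]


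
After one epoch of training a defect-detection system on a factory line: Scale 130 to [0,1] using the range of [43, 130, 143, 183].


min=43, max=183
(130-43)/(183-43) = 87/140 = 0.6214

0.6214


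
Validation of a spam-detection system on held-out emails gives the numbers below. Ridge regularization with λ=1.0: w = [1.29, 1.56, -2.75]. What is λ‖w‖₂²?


‖w‖₂² = (1.29)² + (1.56)² + (-2.75)²
     = 1.6641 + 2.4336 + 7.5625
     = 11.6602
λ·‖w‖₂² = 1.0·11.6602 = 11.6602

11.6602


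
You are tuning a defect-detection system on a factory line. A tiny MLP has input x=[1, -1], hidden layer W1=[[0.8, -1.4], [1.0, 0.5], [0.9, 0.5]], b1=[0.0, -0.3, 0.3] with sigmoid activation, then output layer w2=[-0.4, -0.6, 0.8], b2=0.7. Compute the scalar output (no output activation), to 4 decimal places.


z1[0] = (0.8)·(1) + (-1.4)·(-1) + 0.0 = 2.2
z1[1] = (1.0)·(1) + (0.5)·(-1) - 0.3 = 0.2
z1[2] = (0.9)·(1) + (0.5)·(-1) + 0.3 = 0.7
h = sigmoid(z1) = [0.9002, 0.5498, 0.6682]
output = (-0.4)·(0.9002) + (-0.6)·(0.5498) + (0.8)·(0.6682) + 0.7 = 0.5446

0.5446


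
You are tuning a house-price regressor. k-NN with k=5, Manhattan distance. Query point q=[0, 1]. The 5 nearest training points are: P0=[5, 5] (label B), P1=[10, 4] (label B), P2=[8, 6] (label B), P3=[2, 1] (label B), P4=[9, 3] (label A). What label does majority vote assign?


d(q,P0) = 9  (label B)
d(q,P1) = 13  (label B)
d(q,P2) = 13  (label B)
d(q,P3) = 2  (label B)
d(q,P4) = 11  (label A)
Votes: A=1, B=4
Majority → B

B


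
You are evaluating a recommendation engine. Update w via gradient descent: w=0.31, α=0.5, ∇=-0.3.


w_new = w - α·∇
= 0.31 - 0.5·-0.3
= 0.31 + 0.15
= 0.46

0.46


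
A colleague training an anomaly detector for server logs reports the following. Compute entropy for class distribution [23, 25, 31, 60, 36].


Probabilities: [23/175, 25/175, 31/175, 60/175, 36/175] ≈ [0.1314, 0.1429, 0.1771, 0.3429, 0.2057]
H = -((23/175)·log₂(23/175) + (25/175)·log₂(25/175) + (31/175)·log₂(31/175) + (60/175)·log₂(60/175) + (36/175)·log₂(36/175))
  = 2.2269 bits

2.2269 bits


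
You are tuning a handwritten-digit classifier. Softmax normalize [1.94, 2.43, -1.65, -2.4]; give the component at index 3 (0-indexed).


Exponentials: e^1.94=6.9588, e^2.43=11.3589, e^-1.65=0.192, e^-2.4=0.0907
Sum = 18.6004
Softmax = [0.3741, 0.6107, 0.0103, 0.0049]
p[3] = 0.0907/18.6004 = 0.0049

0.0049


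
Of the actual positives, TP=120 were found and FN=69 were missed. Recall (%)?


Recall = TP/(TP+FN)
= 120/(120+69)
= 120/189 = 63.49%

63.49%


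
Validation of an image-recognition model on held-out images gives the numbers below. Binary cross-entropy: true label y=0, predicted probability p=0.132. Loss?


BCE = -[y·ln(p) + (1-y)·ln(1-p)]
= -0 - 1·ln(1-0.132)
= -ln(0.868) = 0.1416

0.1416


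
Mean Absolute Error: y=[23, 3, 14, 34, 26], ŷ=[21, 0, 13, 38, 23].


Absolute errors: |23-21|=2, |3-0|=3, |14-13|=1, |34-38|=4, |26-23|=3
Sum = 13
MAE = 13/5 = 13/5

13/5


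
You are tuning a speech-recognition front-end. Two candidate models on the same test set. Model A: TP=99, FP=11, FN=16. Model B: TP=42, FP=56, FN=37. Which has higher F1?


Model A: P=99/110=0.9, R=99/115=0.8609, F1=2PR/(P+R)=2TP/(2TP+FP+FN)=198/225=0.88
Model B: P=42/98=0.4286, R=42/79=0.5316, F1=2PR/(P+R)=2TP/(2TP+FP+FN)=84/177=0.4746
0.88 > 0.4746 → Model A

Model A


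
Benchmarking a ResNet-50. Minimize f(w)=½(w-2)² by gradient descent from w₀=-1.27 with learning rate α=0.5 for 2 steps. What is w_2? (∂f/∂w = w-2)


step 1: grad = -1.27-2 = -3.27; w = -1.27 - 0.5·(-3.27) = 0.365
step 2: grad = 0.365-2 = -1.635; w = 0.365 - 0.5·(-1.635) = 1.1825

1.1825


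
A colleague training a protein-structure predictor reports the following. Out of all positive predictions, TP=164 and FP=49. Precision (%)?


Precision = TP/(TP+FP)
= 164/(164+49)
= 164/213 = 77.0%

77.0%


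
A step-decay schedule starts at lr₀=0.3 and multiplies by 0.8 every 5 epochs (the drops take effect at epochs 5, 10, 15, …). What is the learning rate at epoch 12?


n_drops = ⌊12/5⌋ = 2
lr = 0.3·0.8^2 = 0.3·0.64 = 0.192

0.192


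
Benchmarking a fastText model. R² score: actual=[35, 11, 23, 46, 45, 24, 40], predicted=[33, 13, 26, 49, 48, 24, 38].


ȳ = 32
SS_res = Σ(y-ŷ)² = 39
SS_tot = Σ(y-ȳ)² = 1024
R² = 1 - SS_res/SS_tot = 1 - 0.0381 = 0.9619

0.9619


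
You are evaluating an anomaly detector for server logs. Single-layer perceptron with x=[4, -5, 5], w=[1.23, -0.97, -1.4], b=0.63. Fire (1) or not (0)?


z = (4)·(1.23) + (-5)·(-0.97) + (5)·(-1.4) + 0.63
  = 3.4
step(z) = 1 (z≥0)

1


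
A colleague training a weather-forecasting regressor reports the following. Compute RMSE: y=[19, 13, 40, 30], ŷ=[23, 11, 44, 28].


MSE = 40/4 = 10
RMSE = √(40/4) = 3.1623

3.1623


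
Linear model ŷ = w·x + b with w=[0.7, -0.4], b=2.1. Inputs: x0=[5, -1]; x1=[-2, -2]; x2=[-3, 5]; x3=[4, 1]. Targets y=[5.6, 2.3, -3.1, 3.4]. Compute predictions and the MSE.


ŷ0 = (0.7)·(5) + (-0.4)·(-1) + 2.1 = 6.0
ŷ1 = (0.7)·(-2) + (-0.4)·(-2) + 2.1 = 1.5
ŷ2 = (0.7)·(-3) + (-0.4)·(5) + 2.1 = -2.0
ŷ3 = (0.7)·(4) + (-0.4)·(1) + 2.1 = 4.5
errors² = [0.16, 0.64, 1.21, 1.21]
MSE = 3.2200/4 = 0.805

0.805


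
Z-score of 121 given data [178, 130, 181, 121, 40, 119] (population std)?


μ = 128.1667, σ = 46.8808
z = (121 - 128.1667)/46.8808 = -0.1529

-0.1529


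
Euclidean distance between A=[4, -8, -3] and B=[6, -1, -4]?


d = √((4-6)² + (-8+ 1)² + (-3+ 4)²)
  = √(4 + 49 + 1)
  = √54 = 7.3485

7.3485


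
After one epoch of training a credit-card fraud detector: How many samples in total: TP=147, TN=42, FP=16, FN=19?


Total = TP + TN + FP + FN
= 147 + 42 + 16 + 19
= 224
(Predicted positive: 163, predicted negative: 61)

224


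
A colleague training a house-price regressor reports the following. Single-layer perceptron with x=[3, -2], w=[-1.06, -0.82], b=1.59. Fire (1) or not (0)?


z = (3)·(-1.06) + (-2)·(-0.82) + 1.59
  = 0.05
step(z) = 1 (z≥0)

1


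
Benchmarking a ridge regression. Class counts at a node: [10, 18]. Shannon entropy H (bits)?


Probabilities: [10/28, 18/28] ≈ [0.3571, 0.6429]
H = -((10/28)·log₂(10/28) + (18/28)·log₂(18/28))
  = 0.9403 bits

0.9403 bits


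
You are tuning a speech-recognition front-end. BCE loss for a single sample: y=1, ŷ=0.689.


BCE = -[y·ln(p) + (1-y)·ln(1-p)]
= -1·ln(0.689) - 0
= -ln(0.689) = 0.3725

0.3725


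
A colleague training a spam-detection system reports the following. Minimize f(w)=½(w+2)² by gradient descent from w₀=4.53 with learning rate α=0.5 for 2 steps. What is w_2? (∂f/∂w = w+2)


step 1: grad = 4.53+2 = 6.53; w = 4.53 - 0.5·(6.53) = 1.265
step 2: grad = 1.265+2 = 3.265; w = 1.265 - 0.5·(3.265) = -0.3675

-0.3675


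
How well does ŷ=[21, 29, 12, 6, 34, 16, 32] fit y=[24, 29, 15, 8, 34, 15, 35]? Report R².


ȳ = 22.8571
SS_res = Σ(y-ŷ)² = 32
SS_tot = Σ(y-ȳ)² = 654.86
R² = 1 - SS_res/SS_tot = 1 - 0.0489 = 0.9511

0.9511


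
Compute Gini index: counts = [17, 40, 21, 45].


Probabilities: [17/123, 40/123, 21/123, 45/123] ≈ [0.1382, 0.3252, 0.1707, 0.3659]
Σpᵢ² = (289 + 1600 + 441 + 2025)/123² = 4355/15129
Gini = 1 - Σpᵢ² = 1 - 4355/15129 = 0.7121

0.7121


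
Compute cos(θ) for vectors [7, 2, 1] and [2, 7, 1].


A·B = 7·2 + 2·7 + 1·1 = 29
‖A‖ = √54 = 7.3485, ‖B‖ = √54 = 7.3485
cos = 29/(√54·√54) = 29/√2916 = 0.537

0.537


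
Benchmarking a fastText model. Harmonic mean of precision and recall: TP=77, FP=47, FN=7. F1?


Precision = 77/124 = 0.621
Recall = 77/84 = 0.9167
F1 = 2·P·R/(P+R) = 2·TP/(2·TP+FP+FN) = 154/(154+47+7) = 154/208 = 0.7404

0.7404


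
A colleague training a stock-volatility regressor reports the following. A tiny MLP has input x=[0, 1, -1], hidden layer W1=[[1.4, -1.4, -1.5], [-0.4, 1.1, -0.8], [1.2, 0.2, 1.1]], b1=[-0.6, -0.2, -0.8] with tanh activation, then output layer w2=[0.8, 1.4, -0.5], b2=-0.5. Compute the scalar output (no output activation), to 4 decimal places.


z1[0] = (1.4)·(0) + (-1.4)·(1) + (-1.5)·(-1) - 0.6 = -0.5
z1[1] = (-0.4)·(0) + (1.1)·(1) + (-0.8)·(-1) - 0.2 = 1.7
z1[2] = (1.2)·(0) + (0.2)·(1) + (1.1)·(-1) - 0.8 = -1.7
h = tanh(z1) = [-0.4621, 0.9354, -0.9354]
output = (0.8)·(-0.4621) + (1.4)·(0.9354) + (-0.5)·(-0.9354) - 0.5 = 0.9076

0.9076


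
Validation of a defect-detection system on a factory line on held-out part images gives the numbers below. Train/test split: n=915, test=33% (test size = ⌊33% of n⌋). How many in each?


Test = ⌊915·33/100⌋ = 301
Train = 915 - 301 = 614

Train: 614, Test: 301


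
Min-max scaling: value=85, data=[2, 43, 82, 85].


min=2, max=85
(85-2)/(85-2) = 83/83 = 1.0

1.0


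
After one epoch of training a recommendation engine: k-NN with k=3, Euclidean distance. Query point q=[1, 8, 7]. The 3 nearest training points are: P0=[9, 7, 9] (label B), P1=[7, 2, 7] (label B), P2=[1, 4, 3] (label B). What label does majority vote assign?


d(q,P0) = 8.3066  (label B)
d(q,P1) = 8.4853  (label B)
d(q,P2) = 5.6569  (label B)
Votes: A=0, B=3
Majority → B

B


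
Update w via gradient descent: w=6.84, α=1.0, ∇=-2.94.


w_new = w - α·∇
= 6.84 - 1.0·-2.94
= 6.84 + 2.94
= 9.78

9.78


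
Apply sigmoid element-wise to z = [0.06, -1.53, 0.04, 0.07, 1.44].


σ(0.06) = 1/(1+e^-0.06) = 0.515
σ(-1.53) = 1/(1+e^1.53) = 0.178
σ(0.04) = 1/(1+e^-0.04) = 0.51
σ(0.07) = 1/(1+e^-0.07) = 0.5175
σ(1.44) = 1/(1+e^-1.44) = 0.8085
result = [0.515, 0.178, 0.51, 0.5175, 0.8085]

[0.515, 0.178, 0.51, 0.5175, 0.8085]


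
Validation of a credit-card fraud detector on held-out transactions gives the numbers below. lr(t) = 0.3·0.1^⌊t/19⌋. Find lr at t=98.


n_drops = ⌊98/19⌋ = 5
lr = 0.3·0.1^5 = 0.3·0.00001 = 0.000003

0.000003


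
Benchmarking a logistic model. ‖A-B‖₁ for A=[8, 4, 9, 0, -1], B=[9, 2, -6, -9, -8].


d = |8-9| + |4-2| + |9+ 6| + |0+ 9| + |-1+ 8|
  = 1 + 2 + 15 + 9 + 7
  = 34

34


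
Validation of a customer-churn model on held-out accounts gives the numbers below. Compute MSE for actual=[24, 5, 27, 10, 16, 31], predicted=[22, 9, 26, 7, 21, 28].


Squared errors: (24-22)²=4, (5-9)²=16, (27-26)²=1, (10-7)²=9, (16-21)²=25, (31-28)²=9
Sum = 64
MSE = 64/6 = 32/3

32/3


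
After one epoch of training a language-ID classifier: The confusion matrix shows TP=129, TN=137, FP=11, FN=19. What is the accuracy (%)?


Accuracy = (TP+TN)/(TP+TN+FP+FN)
= (129+137)/(296)
= 266/296 = 89.86%

89.86%


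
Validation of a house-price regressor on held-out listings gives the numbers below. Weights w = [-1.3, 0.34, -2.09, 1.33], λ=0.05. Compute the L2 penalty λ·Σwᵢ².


‖w‖₂² = (-1.3)² + (0.34)² + (-2.09)² + (1.33)²
     = 1.69 + 0.1156 + 4.3681 + 1.7689
     = 7.9426
λ·‖w‖₂² = 0.05·7.9426 = 0.39713

0.39713


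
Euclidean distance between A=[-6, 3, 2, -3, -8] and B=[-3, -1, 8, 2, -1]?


d = √((-6+ 3)² + (3+ 1)² + (2-8)² + (-3-2)² + (-8+ 1)²)
  = √(9 + 16 + 36 + 25 + 49)
  = √135 = 11.619

11.619


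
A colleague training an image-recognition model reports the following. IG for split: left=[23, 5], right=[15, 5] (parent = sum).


Parent = [38, 10], H_parent = 0.7383
H_left = 0.6769 (n=28), H_right = 0.8113 (n=20)
H_children = (28/48)·0.6769 + (20/48)·0.8113 = 0.7329
IG = 0.7383 - 0.7329 = 0.0054

0.0054


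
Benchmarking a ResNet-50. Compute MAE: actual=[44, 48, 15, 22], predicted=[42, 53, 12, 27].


Absolute errors: |44-42|=2, |48-53|=5, |15-12|=3, |22-27|=5
Sum = 15
MAE = 15/4 = 15/4

15/4


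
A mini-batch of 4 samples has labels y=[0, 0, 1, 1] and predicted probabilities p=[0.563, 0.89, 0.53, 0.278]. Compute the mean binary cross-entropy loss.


L[0] = -ln(1-0.563) = -ln(0.437) = 0.8278
L[1] = -ln(1-0.89) = -ln(0.11) = 2.2073
L[2] = -ln(0.53) = 0.6349
L[3] = -ln(0.278) = 1.2801
mean = (0.8278 + 2.2073 + 0.6349 + 1.2801)/4 = 1.2375

1.2375


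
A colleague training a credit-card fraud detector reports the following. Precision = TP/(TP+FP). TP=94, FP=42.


Precision = TP/(TP+FP)
= 94/(94+42)
= 94/136 = 69.12%

69.12%


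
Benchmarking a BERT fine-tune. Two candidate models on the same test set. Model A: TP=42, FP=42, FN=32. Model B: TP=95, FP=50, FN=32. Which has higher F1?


Model A: P=42/84=0.5, R=42/74=0.5676, F1=2PR/(P+R)=2TP/(2TP+FP+FN)=84/158=0.5316
Model B: P=95/145=0.6552, R=95/127=0.748, F1=2PR/(P+R)=2TP/(2TP+FP+FN)=190/272=0.6985
0.5316 < 0.6985 → Model B

Model B


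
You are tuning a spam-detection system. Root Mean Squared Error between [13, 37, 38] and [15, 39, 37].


MSE = 9/3 = 3
RMSE = √(9/3) = 1.7321

1.7321


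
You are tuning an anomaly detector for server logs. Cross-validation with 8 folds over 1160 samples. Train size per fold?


Fold size = 1160/8 = 145
Training per fold = 1160 - 145 = 1015

1015


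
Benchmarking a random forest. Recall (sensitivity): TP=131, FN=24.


Recall = TP/(TP+FN)
= 131/(131+24)
= 131/155 = 84.52%

84.52%


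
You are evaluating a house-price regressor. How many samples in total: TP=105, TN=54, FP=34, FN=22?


Total = TP + TN + FP + FN
= 105 + 54 + 34 + 22
= 215
(Predicted positive: 139, predicted negative: 76)

215


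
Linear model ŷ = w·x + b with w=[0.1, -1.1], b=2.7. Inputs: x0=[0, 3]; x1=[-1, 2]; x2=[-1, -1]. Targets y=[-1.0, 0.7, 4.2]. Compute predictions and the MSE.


ŷ0 = (0.1)·(0) + (-1.1)·(3) + 2.7 = -0.6
ŷ1 = (0.1)·(-1) + (-1.1)·(2) + 2.7 = 0.4
ŷ2 = (0.1)·(-1) + (-1.1)·(-1) + 2.7 = 3.7
errors² = [0.16, 0.09, 0.25]
MSE = 0.5000/3 = 0.1667

0.1667


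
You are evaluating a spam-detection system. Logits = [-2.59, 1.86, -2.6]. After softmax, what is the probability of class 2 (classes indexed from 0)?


Exponentials: e^-2.59=0.075, e^1.86=6.4237, e^-2.6=0.0743
Sum = 6.573
Softmax = [0.0114, 0.9773, 0.0113]
p[2] = 0.0743/6.573 = 0.0113

0.0113


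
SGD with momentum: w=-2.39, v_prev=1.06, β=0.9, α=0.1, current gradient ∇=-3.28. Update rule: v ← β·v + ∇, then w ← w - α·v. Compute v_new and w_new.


v_new = 0.9·1.06 - 3.28 = 0.954 - 3.28 = -2.326
w_new = -2.39 - 0.1·-2.326 = -2.39 + 0.2326 = -2.1574

v_new=-2.326, w_new=-2.1574


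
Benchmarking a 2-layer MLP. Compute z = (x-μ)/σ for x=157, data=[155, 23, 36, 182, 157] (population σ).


μ = 110.6, σ = 67.0242
z = (157 - 110.6)/67.0242 = 0.6923

0.6923


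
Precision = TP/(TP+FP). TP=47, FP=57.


Precision = TP/(TP+FP)
= 47/(47+57)
= 47/104 = 45.19%

45.19%


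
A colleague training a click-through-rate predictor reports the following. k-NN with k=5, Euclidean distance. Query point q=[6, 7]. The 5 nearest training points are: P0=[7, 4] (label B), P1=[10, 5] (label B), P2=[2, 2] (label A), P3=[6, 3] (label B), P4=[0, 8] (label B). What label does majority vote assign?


d(q,P0) = 3.1623  (label B)
d(q,P1) = 4.4721  (label B)
d(q,P2) = 6.4031  (label A)
d(q,P3) = 4.0  (label B)
d(q,P4) = 6.0828  (label B)
Votes: A=1, B=4
Majority → B

B


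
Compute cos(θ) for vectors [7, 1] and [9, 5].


A·B = 7·9 + 1·5 = 68
‖A‖ = √50 = 7.0711, ‖B‖ = √106 = 10.2956
cos = 68/(√50·√106) = 68/√5300 = 0.9341

0.9341


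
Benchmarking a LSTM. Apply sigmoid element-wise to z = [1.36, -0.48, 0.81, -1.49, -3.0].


σ(1.36) = 1/(1+e^-1.36) = 0.7958
σ(-0.48) = 1/(1+e^0.48) = 0.3823
σ(0.81) = 1/(1+e^-0.81) = 0.6921
σ(-1.49) = 1/(1+e^1.49) = 0.1839
σ(-3.0) = 1/(1+e^3.0) = 0.0474
result = [0.7958, 0.3823, 0.6921, 0.1839, 0.0474]

[0.7958, 0.3823, 0.6921, 0.1839, 0.0474]


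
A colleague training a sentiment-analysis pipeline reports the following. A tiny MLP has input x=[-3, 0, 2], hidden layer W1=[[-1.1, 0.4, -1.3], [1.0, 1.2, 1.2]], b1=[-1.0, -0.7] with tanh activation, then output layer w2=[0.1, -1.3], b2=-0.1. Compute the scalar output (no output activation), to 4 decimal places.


z1[0] = (-1.1)·(-3) + (0.4)·(0) + (-1.3)·(2) - 1.0 = -0.3
z1[1] = (1.0)·(-3) + (1.2)·(0) + (1.2)·(2) - 0.7 = -1.3
h = tanh(z1) = [-0.2913, -0.8617]
output = (0.1)·(-0.2913) + (-1.3)·(-0.8617) - 0.1 = 0.9911

0.9911


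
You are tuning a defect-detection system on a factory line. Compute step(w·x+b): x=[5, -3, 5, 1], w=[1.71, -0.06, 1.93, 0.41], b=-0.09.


z = (5)·(1.71) + (-3)·(-0.06) + (5)·(1.93) + (1)·(0.41) - 0.09
  = 18.7
step(z) = 1 (z≥0)

1


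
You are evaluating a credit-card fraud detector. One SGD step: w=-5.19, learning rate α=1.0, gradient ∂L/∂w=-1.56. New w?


w_new = w - α·∇
= -5.19 - 1.0·-1.56
= -5.19 + 1.56
= -3.63

-3.63


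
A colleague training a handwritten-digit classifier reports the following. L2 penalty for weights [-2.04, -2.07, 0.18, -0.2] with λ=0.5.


‖w‖₂² = (-2.04)² + (-2.07)² + (0.18)² + (-0.2)²
     = 4.1616 + 4.2849 + 0.0324 + 0.04
     = 8.5189
λ·‖w‖₂² = 0.5·8.5189 = 4.25945

4.25945


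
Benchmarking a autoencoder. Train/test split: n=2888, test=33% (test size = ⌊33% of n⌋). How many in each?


Test = ⌊2888·33/100⌋ = 953
Train = 2888 - 953 = 1935

Train: 1935, Test: 953


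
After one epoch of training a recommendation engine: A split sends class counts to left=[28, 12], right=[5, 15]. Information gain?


Parent = [33, 27], H_parent = 0.9928
H_left = 0.8813 (n=40), H_right = 0.8113 (n=20)
H_children = (40/60)·0.8813 + (20/60)·0.8113 = 0.858
IG = 0.9928 - 0.858 = 0.1348

0.1348


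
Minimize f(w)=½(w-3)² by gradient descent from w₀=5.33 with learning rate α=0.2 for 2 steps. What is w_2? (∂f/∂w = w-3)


step 1: grad = 5.33-3 = 2.33; w = 5.33 - 0.2·(2.33) = 4.864
step 2: grad = 4.864-3 = 1.864; w = 4.864 - 0.2·(1.864) = 4.4912

4.4912


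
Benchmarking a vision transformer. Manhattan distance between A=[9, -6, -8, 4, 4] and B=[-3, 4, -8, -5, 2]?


d = |9+ 3| + |-6-4| + |-8+ 8| + |4+ 5| + |4-2|
  = 12 + 10 + 0 + 9 + 2
  = 33

33


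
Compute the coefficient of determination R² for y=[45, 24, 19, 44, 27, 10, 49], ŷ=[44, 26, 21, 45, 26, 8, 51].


ȳ = 31.1429
SS_res = Σ(y-ŷ)² = 19
SS_tot = Σ(y-ȳ)² = 1338.86
R² = 1 - SS_res/SS_tot = 1 - 0.0142 = 0.9858

0.9858


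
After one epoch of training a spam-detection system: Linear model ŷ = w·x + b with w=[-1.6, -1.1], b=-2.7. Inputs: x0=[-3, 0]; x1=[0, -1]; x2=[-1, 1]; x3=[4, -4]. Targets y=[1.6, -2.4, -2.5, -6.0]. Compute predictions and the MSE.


ŷ0 = (-1.6)·(-3) + (-1.1)·(0) - 2.7 = 2.1
ŷ1 = (-1.6)·(0) + (-1.1)·(-1) - 2.7 = -1.6
ŷ2 = (-1.6)·(-1) + (-1.1)·(1) - 2.7 = -2.2
ŷ3 = (-1.6)·(4) + (-1.1)·(-4) - 2.7 = -4.7
errors² = [0.25, 0.64, 0.09, 1.69]
MSE = 2.6700/4 = 0.6675

0.6675


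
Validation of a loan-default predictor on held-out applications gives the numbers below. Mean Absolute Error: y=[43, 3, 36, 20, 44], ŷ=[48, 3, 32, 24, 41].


Absolute errors: |43-48|=5, |3-3|=0, |36-32|=4, |20-24|=4, |44-41|=3
Sum = 16
MAE = 16/5 = 16/5

16/5


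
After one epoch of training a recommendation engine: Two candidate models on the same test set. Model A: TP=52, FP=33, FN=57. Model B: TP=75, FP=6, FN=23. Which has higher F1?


Model A: P=52/85=0.6118, R=52/109=0.4771, F1=2PR/(P+R)=2TP/(2TP+FP+FN)=104/194=0.5361
Model B: P=75/81=0.9259, R=75/98=0.7653, F1=2PR/(P+R)=2TP/(2TP+FP+FN)=150/179=0.838
0.5361 < 0.838 → Model B

Model B


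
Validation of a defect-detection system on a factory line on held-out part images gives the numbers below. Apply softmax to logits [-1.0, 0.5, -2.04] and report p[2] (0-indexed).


Exponentials: e^-1.0=0.3679, e^0.5=1.6487, e^-2.04=0.13
Sum = 2.1466
Softmax = [0.1714, 0.7681, 0.0606]
p[2] = 0.13/2.1466 = 0.0606

0.0606


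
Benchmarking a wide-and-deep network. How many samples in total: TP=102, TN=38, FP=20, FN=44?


Total = TP + TN + FP + FN
= 102 + 38 + 20 + 44
= 204
(Predicted positive: 122, predicted negative: 82)

204


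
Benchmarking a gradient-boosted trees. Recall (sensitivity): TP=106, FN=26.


Recall = TP/(TP+FN)
= 106/(106+26)
= 106/132 = 80.3%

80.3%


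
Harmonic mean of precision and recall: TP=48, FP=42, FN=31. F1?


Precision = 48/90 = 0.5333
Recall = 48/79 = 0.6076
F1 = 2·P·R/(P+R) = 2·TP/(2·TP+FP+FN) = 96/(96+42+31) = 96/169 = 0.568

0.568


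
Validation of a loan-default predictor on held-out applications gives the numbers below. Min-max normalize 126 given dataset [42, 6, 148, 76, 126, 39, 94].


min=6, max=148
(126-6)/(148-6) = 120/142 = 0.8451

0.8451


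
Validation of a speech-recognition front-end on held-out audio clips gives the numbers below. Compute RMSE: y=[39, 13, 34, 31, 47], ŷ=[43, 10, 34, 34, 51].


MSE = 50/5 = 10
RMSE = √(50/5) = 3.1623

3.1623


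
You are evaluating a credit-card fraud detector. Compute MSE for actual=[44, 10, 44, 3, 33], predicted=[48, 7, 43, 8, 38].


Squared errors: (44-48)²=16, (10-7)²=9, (44-43)²=1, (3-8)²=25, (33-38)²=25
Sum = 76
MSE = 76/5 = 76/5

76/5


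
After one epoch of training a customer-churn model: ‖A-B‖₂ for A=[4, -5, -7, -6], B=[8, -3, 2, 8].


d = √((4-8)² + (-5+ 3)² + (-7-2)² + (-6-8)²)
  = √(16 + 4 + 81 + 196)
  = √297 = 17.2337

17.2337


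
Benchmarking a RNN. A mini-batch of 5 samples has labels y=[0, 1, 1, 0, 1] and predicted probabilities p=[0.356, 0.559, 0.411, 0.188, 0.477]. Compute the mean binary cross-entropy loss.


L[0] = -ln(1-0.356) = -ln(0.644) = 0.4401
L[1] = -ln(0.559) = 0.5816
L[2] = -ln(0.411) = 0.8892
L[3] = -ln(1-0.188) = -ln(0.812) = 0.2083
L[4] = -ln(0.477) = 0.7402
mean = (0.4401 + 0.5816 + 0.8892 + 0.2083 + 0.7402)/5 = 0.5719

0.5719


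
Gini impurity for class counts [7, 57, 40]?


Probabilities: [7/104, 57/104, 40/104] ≈ [0.0673, 0.5481, 0.3846]
Σpᵢ² = (49 + 3249 + 1600)/104² = 4898/10816
Gini = 1 - Σpᵢ² = 1 - 4898/10816 = 0.5472

0.5472


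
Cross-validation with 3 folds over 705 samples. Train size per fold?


Fold size = 705/3 = 235
Training per fold = 705 - 235 = 470

470


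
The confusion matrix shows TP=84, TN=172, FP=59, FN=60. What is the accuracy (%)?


Accuracy = (TP+TN)/(TP+TN+FP+FN)
= (84+172)/(375)
= 256/375 = 68.27%

68.27%


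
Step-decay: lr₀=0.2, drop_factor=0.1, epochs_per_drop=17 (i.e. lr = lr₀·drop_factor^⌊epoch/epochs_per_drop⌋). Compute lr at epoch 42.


n_drops = ⌊42/17⌋ = 2
lr = 0.2·0.1^2 = 0.2·0.01 = 0.002

0.002


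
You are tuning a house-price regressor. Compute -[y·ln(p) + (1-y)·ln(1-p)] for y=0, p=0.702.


BCE = -[y·ln(p) + (1-y)·ln(1-p)]
= -0 - 1·ln(1-0.702)
= -ln(0.298) = 1.2107

1.2107


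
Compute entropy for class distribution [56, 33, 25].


Probabilities: [56/114, 33/114, 25/114] ≈ [0.4912, 0.2895, 0.2193]
H = -((56/114)·log₂(56/114) + (33/114)·log₂(33/114) + (25/114)·log₂(25/114))
  = 1.5015 bits

1.5015 bits


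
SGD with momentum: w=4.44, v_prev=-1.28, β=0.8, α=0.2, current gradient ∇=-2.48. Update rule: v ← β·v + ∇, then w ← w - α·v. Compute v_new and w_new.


v_new = 0.8·-1.28 - 2.48 = -1.024 - 2.48 = -3.504
w_new = 4.44 - 0.2·-3.504 = 4.44 + 0.7008 = 5.1408

v_new=-3.504, w_new=5.1408


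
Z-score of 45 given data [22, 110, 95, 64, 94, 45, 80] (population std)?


μ = 72.8571, σ = 28.8069
z = (45 - 72.8571)/28.8069 = -0.967

-0.967


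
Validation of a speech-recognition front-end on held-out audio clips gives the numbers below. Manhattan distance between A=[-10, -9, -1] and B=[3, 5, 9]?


d = |-10-3| + |-9-5| + |-1-9|
  = 13 + 14 + 10
  = 37

37


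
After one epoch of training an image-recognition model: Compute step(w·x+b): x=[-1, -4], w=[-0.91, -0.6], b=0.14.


z = (-1)·(-0.91) + (-4)·(-0.6) + 0.14
  = 3.45
step(z) = 1 (z≥0)

1


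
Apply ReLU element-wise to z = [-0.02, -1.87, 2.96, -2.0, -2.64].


ReLU(-0.02) = max(0, -0.02) = 0.0
ReLU(-1.87) = max(0, -1.87) = 0.0
ReLU(2.96) = max(0, 2.96) = 2.96
ReLU(-2.0) = max(0, -2.0) = 0.0
ReLU(-2.64) = max(0, -2.64) = 0.0
result = [0.0, 0.0, 2.96, 0.0, 0.0]

[0.0, 0.0, 2.96, 0.0, 0.0]


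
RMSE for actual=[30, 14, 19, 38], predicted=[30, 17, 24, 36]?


MSE = 38/4 = 9.5
RMSE = √(38/4) = 3.0822

3.0822


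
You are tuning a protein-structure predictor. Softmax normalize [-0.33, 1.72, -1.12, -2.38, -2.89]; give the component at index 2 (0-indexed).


Exponentials: e^-0.33=0.7189, e^1.72=5.5845, e^-1.12=0.3263, e^-2.38=0.0926, e^-2.89=0.0556
Sum = 6.7779
Softmax = [0.1061, 0.8239, 0.0481, 0.0137, 0.0082]
p[2] = 0.3263/6.7779 = 0.0481

0.0481


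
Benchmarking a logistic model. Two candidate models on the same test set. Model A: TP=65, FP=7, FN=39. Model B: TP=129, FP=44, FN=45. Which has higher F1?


Model A: P=65/72=0.9028, R=65/104=0.625, F1=2PR/(P+R)=2TP/(2TP+FP+FN)=130/176=0.7386
Model B: P=129/173=0.7457, R=129/174=0.7414, F1=2PR/(P+R)=2TP/(2TP+FP+FN)=258/347=0.7435
0.7386 < 0.7435 → Model B

Model B


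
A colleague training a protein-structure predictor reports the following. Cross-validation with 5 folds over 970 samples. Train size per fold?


Fold size = 970/5 = 194
Training per fold = 970 - 194 = 776

776


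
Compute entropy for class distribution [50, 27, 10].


Probabilities: [50/87, 27/87, 10/87] ≈ [0.5747, 0.3103, 0.1149]
H = -((50/87)·log₂(50/87) + (27/87)·log₂(27/87) + (10/87)·log₂(10/87))
  = 1.3419 bits

1.3419 bits


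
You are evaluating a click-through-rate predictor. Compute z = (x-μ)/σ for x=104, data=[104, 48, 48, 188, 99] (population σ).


μ = 97.4, σ = 51.2547
z = (104 - 97.4)/51.2547 = 0.1288

0.1288


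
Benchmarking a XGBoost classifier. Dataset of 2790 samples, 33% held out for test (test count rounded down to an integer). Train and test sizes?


Test = ⌊2790·33/100⌋ = 920
Train = 2790 - 920 = 1870

Train: 1870, Test: 920


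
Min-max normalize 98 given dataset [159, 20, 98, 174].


min=20, max=174
(98-20)/(174-20) = 78/154 = 0.5065

0.5065


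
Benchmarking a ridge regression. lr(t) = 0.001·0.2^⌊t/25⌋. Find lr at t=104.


n_drops = ⌊104/25⌋ = 4
lr = 0.001·0.2^4 = 0.001·0.0016 = 0.0000016

0.0000016


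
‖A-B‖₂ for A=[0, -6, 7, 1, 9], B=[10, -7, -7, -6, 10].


d = √((0-10)² + (-6+ 7)² + (7+ 7)² + (1+ 6)² + (9-10)²)
  = √(100 + 1 + 196 + 49 + 1)
  = √347 = 18.6279

18.6279


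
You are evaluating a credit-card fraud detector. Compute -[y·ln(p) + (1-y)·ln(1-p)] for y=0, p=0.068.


BCE = -[y·ln(p) + (1-y)·ln(1-p)]
= -0 - 1·ln(1-0.068)
= -ln(0.932) = 0.0704

0.0704


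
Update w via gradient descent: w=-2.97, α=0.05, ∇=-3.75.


w_new = w - α·∇
= -2.97 - 0.05·-3.75
= -2.97 + 0.1875
= -2.7825

-2.7825


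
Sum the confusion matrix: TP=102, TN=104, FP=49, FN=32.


Total = TP + TN + FP + FN
= 102 + 104 + 49 + 32
= 287
(Predicted positive: 151, predicted negative: 136)

287


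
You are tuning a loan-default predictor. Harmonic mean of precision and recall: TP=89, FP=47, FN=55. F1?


Precision = 89/136 = 0.6544
Recall = 89/144 = 0.6181
F1 = 2·P·R/(P+R) = 2·TP/(2·TP+FP+FN) = 178/(178+47+55) = 178/280 = 0.6357

0.6357


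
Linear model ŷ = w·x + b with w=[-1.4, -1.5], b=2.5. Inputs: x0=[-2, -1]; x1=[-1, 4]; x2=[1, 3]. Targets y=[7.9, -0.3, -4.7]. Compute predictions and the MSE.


ŷ0 = (-1.4)·(-2) + (-1.5)·(-1) + 2.5 = 6.8
ŷ1 = (-1.4)·(-1) + (-1.5)·(4) + 2.5 = -2.1
ŷ2 = (-1.4)·(1) + (-1.5)·(3) + 2.5 = -3.4
errors² = [1.21, 3.24, 1.69]
MSE = 6.1400/3 = 2.0467

2.0467


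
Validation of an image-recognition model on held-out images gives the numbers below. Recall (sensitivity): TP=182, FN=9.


Recall = TP/(TP+FN)
= 182/(182+9)
= 182/191 = 95.29%

95.29%


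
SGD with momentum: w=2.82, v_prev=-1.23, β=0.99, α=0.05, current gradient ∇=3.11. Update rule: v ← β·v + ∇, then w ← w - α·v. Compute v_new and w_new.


v_new = 0.99·-1.23 + 3.11 = -1.2177 + 3.11 = 1.8923
w_new = 2.82 - 0.05·1.8923 = 2.82 - 0.094615 = 2.725385

v_new=1.8923, w_new=2.725385


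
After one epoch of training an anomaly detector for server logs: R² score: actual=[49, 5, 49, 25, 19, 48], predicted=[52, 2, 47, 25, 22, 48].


ȳ = 32.5
SS_res = Σ(y-ŷ)² = 31
SS_tot = Σ(y-ȳ)² = 1779.5
R² = 1 - SS_res/SS_tot = 1 - 0.0174 = 0.9826

0.9826


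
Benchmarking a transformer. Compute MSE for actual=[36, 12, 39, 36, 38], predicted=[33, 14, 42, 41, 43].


Squared errors: (36-33)²=9, (12-14)²=4, (39-42)²=9, (36-41)²=25, (38-43)²=25
Sum = 72
MSE = 72/5 = 72/5

72/5


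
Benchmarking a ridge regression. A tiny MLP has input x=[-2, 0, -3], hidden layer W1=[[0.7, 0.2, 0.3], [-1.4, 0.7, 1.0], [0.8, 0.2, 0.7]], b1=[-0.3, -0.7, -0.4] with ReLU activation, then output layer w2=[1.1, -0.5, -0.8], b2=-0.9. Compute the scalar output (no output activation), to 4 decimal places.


z1[0] = (0.7)·(-2) + (0.2)·(0) + (0.3)·(-3) - 0.3 = -2.6
z1[1] = (-1.4)·(-2) + (0.7)·(0) + (1.0)·(-3) - 0.7 = -0.9
z1[2] = (0.8)·(-2) + (0.2)·(0) + (0.7)·(-3) - 0.4 = -4.1
h = ReLU(z1) = [0.0, 0.0, 0.0]
output = (1.1)·(0.0) + (-0.5)·(0.0) + (-0.8)·(0.0) - 0.9 = -0.9

-0.9


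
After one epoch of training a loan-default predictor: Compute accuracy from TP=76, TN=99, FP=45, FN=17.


Accuracy = (TP+TN)/(TP+TN+FP+FN)
= (76+99)/(237)
= 175/237 = 73.84%

73.84%


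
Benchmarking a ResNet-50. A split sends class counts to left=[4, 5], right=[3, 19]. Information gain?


Parent = [7, 24], H_parent = 0.7706
H_left = 0.9911 (n=9), H_right = 0.5746 (n=22)
H_children = (9/31)·0.9911 + (22/31)·0.5746 = 0.6955
IG = 0.7706 - 0.6955 = 0.0751

0.0751


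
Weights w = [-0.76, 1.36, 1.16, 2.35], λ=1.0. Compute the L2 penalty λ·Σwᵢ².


‖w‖₂² = (-0.76)² + (1.36)² + (1.16)² + (2.35)²
     = 0.5776 + 1.8496 + 1.3456 + 5.5225
     = 9.2953
λ·‖w‖₂² = 1.0·9.2953 = 9.2953

9.2953


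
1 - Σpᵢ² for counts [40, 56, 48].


Probabilities: [40/144, 56/144, 48/144] ≈ [0.2778, 0.3889, 0.3333]
Σpᵢ² = (1600 + 3136 + 2304)/144² = 7040/20736
Gini = 1 - Σpᵢ² = 1 - 7040/20736 = 0.6605

0.6605


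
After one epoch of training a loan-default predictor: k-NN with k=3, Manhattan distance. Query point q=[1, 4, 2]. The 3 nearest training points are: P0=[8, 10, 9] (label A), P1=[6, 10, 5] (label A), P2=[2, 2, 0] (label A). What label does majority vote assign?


d(q,P0) = 20  (label A)
d(q,P1) = 14  (label A)
d(q,P2) = 5  (label A)
Votes: A=3, B=0
Majority → A

A


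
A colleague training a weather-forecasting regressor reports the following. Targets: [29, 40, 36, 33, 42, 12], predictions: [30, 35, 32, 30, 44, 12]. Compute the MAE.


Absolute errors: |29-30|=1, |40-35|=5, |36-32|=4, |33-30|=3, |42-44|=2, |12-12|=0
Sum = 15
MAE = 15/6 = 5/2

5/2


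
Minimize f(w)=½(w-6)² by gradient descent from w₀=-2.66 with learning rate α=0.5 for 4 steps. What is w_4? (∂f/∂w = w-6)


step 1: grad = -2.66-6 = -8.66; w = -2.66 - 0.5·(-8.66) = 1.67
step 2: grad = 1.67-6 = -4.33; w = 1.67 - 0.5·(-4.33) = 3.835
step 3: grad = 3.835-6 = -2.165; w = 3.835 - 0.5·(-2.165) = 4.9175
step 4: grad = 4.9175-6 = -1.0825; w = 4.9175 - 0.5·(-1.0825) = 5.45875

5.45875


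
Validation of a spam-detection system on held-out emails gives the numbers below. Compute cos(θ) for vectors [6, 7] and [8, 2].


A·B = 6·8 + 7·2 = 62
‖A‖ = √85 = 9.2195, ‖B‖ = √68 = 8.2462
cos = 62/(√85·√68) = 62/√5780 = 0.8155

0.8155


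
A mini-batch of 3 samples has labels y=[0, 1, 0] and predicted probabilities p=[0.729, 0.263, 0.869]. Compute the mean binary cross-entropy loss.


L[0] = -ln(1-0.729) = -ln(0.271) = 1.3056
L[1] = -ln(0.263) = 1.3356
L[2] = -ln(1-0.869) = -ln(0.131) = 2.0326
mean = (1.3056 + 1.3356 + 2.0326)/3 = 1.5579

1.5579


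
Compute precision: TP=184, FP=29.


Precision = TP/(TP+FP)
= 184/(184+29)
= 184/213 = 86.38%

86.38%


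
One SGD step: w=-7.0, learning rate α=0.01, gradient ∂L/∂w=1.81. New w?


w_new = w - α·∇
= -7.0 - 0.01·1.81
= -7.0 - 0.0181
= -7.0181

-7.0181


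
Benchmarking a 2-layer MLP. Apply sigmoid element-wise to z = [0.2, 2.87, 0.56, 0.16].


σ(0.2) = 1/(1+e^-0.2) = 0.5498
σ(2.87) = 1/(1+e^-2.87) = 0.9463
σ(0.56) = 1/(1+e^-0.56) = 0.6365
σ(0.16) = 1/(1+e^-0.16) = 0.5399
result = [0.5498, 0.9463, 0.6365, 0.5399]

[0.5498, 0.9463, 0.6365, 0.5399]


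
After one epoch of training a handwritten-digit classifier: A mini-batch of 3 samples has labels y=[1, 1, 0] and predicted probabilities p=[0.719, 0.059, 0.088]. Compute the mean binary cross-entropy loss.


L[0] = -ln(0.719) = 0.3299
L[1] = -ln(0.059) = 2.8302
L[2] = -ln(1-0.088) = -ln(0.912) = 0.0921
mean = (0.3299 + 2.8302 + 0.0921)/3 = 1.0841

1.0841


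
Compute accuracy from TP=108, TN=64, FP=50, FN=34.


Accuracy = (TP+TN)/(TP+TN+FP+FN)
= (108+64)/(256)
= 172/256 = 67.19%

67.19%


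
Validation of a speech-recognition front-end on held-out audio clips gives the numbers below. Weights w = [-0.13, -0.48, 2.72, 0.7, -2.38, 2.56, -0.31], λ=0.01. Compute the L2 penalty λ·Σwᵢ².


‖w‖₂² = (-0.13)² + (-0.48)² + (2.72)² + (0.7)² + (-2.38)² + (2.56)² + (-0.31)²
     = 0.0169 + 0.2304 + 7.3984 + 0.49 + 5.6644 + 6.5536 + 0.0961
     = 20.4498
λ·‖w‖₂² = 0.01·20.4498 = 0.204498

0.204498


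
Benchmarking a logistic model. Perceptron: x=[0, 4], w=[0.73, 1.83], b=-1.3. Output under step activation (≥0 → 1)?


z = (0)·(0.73) + (4)·(1.83) - 1.3
  = 6.02
step(z) = 1 (z≥0)

1


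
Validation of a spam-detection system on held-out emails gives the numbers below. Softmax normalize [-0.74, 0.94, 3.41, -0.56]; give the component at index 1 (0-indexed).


Exponentials: e^-0.74=0.4771, e^0.94=2.56, e^3.41=30.2652, e^-0.56=0.5712
Sum = 33.8735
Softmax = [0.0141, 0.0756, 0.8935, 0.0169]
p[1] = 2.56/33.8735 = 0.0756

0.0756


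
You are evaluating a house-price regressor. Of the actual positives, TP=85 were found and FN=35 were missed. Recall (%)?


Recall = TP/(TP+FN)
= 85/(85+35)
= 85/120 = 70.83%

70.83%


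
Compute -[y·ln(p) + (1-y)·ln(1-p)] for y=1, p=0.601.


BCE = -[y·ln(p) + (1-y)·ln(1-p)]
= -1·ln(0.601) - 0
= -ln(0.601) = 0.5092

0.5092


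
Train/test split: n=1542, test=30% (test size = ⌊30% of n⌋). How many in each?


Test = ⌊1542·30/100⌋ = 462
Train = 1542 - 462 = 1080

Train: 1080, Test: 462
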